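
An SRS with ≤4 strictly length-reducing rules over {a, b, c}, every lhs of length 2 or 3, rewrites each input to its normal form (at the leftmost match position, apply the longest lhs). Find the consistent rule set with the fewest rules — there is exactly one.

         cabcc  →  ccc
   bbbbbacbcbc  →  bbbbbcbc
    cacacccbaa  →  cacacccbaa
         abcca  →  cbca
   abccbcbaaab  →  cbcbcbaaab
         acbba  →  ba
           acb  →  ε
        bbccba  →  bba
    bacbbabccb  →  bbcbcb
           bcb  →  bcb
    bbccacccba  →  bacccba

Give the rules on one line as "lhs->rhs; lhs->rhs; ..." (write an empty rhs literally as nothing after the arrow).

  | cabcc => ccc
  | bbbbbacbcbc => bbbbbcbc
  | cacacccbaa
  | abcca => cbca

abc->cb; acb->; bcc->; cab->c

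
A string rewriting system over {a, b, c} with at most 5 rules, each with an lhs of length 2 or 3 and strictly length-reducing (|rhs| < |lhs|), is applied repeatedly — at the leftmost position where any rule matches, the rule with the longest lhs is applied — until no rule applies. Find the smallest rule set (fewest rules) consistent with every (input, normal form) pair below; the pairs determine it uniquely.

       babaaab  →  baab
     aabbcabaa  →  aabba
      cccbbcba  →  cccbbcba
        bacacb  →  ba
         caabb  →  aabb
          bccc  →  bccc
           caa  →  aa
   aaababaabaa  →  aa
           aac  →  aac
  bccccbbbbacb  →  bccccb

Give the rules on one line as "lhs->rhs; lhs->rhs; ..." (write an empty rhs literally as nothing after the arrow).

aba->; acb->; bbb->; ca->a

  | babaaab => baab
  | aabbcabaa => aabbabaa => aabba
  | cccbbcba
  | bacacb => baacb => ba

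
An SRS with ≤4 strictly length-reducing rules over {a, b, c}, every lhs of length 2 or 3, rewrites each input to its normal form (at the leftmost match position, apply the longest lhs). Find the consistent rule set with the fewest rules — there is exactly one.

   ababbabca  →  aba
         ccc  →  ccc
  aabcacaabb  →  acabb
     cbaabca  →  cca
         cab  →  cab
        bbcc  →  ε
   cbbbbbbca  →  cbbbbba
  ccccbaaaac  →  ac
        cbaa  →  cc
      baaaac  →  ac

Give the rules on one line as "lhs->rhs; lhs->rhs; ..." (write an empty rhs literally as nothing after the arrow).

aa->a; baa->c; bc->; cac->ac

  | ababbabca => ababbaa => ababc => aba
  | ccc
  | aabcacaabb => abcacaabb => aacaabb => acaabb => acabb
  | cbaabca => ccbca => cca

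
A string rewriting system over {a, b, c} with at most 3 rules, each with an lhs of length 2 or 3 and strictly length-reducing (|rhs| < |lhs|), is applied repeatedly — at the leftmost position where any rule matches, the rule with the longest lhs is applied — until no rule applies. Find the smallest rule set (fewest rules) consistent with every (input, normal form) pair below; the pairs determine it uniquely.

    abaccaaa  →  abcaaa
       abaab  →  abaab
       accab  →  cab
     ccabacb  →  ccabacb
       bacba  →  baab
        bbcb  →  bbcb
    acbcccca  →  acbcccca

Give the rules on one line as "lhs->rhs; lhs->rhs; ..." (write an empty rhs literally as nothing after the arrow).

  | abaccaaa => abcaaa
  | abaab
  | accab => cab
  | ccabacb

acc->c; cba->ab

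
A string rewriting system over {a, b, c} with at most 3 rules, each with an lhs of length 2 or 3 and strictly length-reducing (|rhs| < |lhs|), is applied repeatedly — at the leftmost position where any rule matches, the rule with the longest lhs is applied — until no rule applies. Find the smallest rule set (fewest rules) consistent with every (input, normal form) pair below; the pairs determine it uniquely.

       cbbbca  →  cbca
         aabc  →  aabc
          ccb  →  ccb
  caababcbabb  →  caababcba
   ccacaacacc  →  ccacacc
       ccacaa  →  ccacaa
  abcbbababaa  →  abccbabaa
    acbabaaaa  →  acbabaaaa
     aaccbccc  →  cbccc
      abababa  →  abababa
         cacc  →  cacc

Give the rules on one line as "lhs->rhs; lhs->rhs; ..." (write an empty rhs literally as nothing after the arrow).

aac->; bb->; bba->c

  | cbbbca => cbca
  | aabc
  | ccb
  | caababcbabb => caababcba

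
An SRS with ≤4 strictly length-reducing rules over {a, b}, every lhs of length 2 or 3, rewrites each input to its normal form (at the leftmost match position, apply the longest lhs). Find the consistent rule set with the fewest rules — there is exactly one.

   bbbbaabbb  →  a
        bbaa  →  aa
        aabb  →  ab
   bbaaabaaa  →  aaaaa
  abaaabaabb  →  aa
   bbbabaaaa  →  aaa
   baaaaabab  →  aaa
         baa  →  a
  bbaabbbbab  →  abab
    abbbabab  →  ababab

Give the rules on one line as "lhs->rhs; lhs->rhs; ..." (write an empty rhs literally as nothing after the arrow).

  | bbbbaabbb => bbaabbb => aabbb => abb => a
  | bbaa => aa
  | aabb => ab
  | bbaaabaaa => aaabaaa => aaaaa

aab->a; baa->a; bb->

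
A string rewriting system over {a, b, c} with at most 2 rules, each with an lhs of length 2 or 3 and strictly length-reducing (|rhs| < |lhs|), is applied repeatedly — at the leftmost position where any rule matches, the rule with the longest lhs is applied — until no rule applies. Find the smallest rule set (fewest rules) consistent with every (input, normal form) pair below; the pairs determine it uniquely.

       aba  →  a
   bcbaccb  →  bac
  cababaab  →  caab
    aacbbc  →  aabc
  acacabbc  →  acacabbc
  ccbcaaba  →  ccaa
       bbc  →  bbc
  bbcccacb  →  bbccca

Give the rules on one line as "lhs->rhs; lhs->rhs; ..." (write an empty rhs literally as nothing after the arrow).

  | aba => a
  | bcbaccb => baccb => bac
  | cababaab => cabaab => caab
  | aacbbc => aabc

aba->a; cb->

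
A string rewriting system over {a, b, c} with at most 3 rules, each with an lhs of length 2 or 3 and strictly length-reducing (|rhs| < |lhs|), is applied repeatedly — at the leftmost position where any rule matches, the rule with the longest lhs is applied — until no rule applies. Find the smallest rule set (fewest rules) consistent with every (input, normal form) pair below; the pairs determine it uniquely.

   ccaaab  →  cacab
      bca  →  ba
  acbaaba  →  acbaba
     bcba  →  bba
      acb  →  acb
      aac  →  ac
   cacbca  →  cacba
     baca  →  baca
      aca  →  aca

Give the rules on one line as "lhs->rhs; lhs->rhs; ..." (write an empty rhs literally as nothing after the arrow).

  | ccaaab => cacab
  | bca => ba
  | acbaaba => acbaba
  | bcba => bba

aa->a; bc->b; caa->ac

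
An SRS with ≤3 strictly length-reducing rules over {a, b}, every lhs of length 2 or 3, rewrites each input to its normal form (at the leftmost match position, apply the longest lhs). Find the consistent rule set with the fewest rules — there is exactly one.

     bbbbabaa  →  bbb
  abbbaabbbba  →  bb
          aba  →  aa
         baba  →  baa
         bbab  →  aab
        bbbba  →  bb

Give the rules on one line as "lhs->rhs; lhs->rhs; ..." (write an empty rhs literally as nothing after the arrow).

  | bbbbabaa => bbaabaa => aaabaa => bbbaa => baaa => bbb
  | abbbaabbbba => abaaabbbba => aaaabbbba => bbabbbba => aabbbba => aabbaa => aaaaa => bbaa => aaa => bb
  | aba => aa
  | baba => baa

aaa->bb; aba->aa; bba->aa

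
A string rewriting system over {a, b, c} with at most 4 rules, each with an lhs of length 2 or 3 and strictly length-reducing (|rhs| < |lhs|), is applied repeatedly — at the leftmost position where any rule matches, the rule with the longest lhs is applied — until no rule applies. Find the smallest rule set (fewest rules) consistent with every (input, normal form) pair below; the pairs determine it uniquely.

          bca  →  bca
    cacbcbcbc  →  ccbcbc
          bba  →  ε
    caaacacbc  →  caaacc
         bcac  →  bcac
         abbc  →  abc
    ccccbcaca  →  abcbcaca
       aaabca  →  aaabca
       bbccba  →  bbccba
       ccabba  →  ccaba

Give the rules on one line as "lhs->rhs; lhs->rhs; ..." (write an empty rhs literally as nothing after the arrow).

  | bca
  | cacbcbcbc => ccbcbc
  | bba => ε
  | caaacacbc => caaacc

abb->ab; acb->; bba->; ccc->ab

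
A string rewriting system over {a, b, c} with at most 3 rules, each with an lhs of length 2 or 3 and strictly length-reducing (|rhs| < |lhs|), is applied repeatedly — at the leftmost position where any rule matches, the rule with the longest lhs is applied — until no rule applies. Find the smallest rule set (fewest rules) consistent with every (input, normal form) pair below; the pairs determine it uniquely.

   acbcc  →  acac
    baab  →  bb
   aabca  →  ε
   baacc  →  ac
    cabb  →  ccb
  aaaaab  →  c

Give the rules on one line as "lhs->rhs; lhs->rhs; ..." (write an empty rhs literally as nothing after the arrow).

  | acbcc => acac
  | baab => bb
  | aabca => bca => aa => ε
  | baacc => bcc => ac

aa->; ab->c; bc->a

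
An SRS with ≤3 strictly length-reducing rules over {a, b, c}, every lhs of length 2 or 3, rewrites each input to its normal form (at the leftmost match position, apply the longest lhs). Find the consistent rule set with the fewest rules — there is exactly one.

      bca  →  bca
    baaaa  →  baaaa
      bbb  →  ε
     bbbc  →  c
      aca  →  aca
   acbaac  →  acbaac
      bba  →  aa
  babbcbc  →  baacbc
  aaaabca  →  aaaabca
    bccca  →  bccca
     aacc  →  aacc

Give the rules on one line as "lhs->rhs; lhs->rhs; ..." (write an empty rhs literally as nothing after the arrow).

bb->a; bbb->

  | bca
  | baaaa
  | bbb => ε
  | bbbc => c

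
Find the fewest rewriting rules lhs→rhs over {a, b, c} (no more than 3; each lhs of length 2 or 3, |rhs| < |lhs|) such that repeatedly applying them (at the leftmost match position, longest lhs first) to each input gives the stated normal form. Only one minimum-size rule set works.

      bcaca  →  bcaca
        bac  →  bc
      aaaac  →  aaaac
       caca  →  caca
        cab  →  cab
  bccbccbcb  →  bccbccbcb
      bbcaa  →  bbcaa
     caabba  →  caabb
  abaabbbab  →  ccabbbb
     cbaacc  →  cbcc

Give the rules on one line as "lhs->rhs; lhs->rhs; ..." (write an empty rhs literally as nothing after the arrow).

  | bcaca
  | bac => bc
  | aaaac
  | caca

aba->cc; ba->b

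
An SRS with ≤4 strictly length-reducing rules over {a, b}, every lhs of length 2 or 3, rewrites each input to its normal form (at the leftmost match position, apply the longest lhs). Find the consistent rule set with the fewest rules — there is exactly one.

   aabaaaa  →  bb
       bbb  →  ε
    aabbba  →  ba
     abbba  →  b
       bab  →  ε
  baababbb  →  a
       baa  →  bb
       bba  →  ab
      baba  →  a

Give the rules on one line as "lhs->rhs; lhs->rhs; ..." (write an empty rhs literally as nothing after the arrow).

aa->b; bab->; bba->ab; bbb->

  | aabaaaa => bbaaaa => abaaa => abba => aab => bb
  | bbb => ε
  | aabbba => bbbba => ba
  | abbba => aa => b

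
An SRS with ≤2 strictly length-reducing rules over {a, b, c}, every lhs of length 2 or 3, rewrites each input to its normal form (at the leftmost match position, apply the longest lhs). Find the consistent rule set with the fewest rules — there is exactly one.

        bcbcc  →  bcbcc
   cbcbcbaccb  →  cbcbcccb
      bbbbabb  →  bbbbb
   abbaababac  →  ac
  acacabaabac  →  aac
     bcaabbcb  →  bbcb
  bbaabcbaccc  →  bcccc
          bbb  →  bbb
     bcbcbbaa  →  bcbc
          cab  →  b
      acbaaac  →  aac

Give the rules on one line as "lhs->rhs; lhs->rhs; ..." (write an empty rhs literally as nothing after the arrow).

ba->; ca->

  | bcbcc
  | cbcbcbaccb => cbcbcccb
  | bbbbabb => bbbbb
  | abbaababac => abababac => ababac => abac => ac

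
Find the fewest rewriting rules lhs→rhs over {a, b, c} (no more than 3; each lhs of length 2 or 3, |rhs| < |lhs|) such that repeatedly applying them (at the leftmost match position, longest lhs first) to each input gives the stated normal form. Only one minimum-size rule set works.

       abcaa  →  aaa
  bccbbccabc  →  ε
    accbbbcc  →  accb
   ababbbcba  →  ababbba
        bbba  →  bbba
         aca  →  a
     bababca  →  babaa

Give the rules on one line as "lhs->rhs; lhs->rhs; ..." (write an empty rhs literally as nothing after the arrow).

  | abcaa => aaa
  | bccbbccabc => cbbccabc => cbcabc => cabc => bc => ε
  | accbbbcc => accbbc => accb
  | ababbbcba => ababbba

bc->; ca->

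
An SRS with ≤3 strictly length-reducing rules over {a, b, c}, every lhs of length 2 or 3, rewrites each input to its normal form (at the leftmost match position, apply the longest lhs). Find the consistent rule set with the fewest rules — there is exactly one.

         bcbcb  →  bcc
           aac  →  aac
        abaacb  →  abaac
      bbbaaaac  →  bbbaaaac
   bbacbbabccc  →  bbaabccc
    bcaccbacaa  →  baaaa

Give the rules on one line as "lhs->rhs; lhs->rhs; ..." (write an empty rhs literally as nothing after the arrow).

ca->a; cb->c

  | bcbcb => bccb => bcc
  | aac
  | abaacb => abaac
  | bbbaaaac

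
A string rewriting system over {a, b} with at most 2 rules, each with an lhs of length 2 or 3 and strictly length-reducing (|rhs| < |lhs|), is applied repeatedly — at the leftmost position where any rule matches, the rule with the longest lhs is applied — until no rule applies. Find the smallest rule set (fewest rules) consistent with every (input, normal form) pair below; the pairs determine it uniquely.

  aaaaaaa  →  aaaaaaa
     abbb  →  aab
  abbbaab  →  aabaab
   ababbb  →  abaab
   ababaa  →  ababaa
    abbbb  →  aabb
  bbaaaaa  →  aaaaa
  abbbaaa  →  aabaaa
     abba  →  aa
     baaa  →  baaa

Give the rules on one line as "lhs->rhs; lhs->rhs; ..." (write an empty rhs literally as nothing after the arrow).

bba->a; bbb->ab

  | aaaaaaa
  | abbb => aab
  | abbbaab => aabaab
  | ababbb => abaab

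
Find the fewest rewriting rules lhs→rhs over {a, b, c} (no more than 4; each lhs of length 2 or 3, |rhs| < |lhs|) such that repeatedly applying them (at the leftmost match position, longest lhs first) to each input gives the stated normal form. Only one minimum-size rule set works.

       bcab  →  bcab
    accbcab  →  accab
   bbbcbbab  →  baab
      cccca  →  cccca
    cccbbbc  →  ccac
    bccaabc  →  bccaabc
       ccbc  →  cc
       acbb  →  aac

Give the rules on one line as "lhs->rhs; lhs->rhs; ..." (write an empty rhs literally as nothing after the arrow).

bbc->cb; cb->; cbb->ac

  | bcab
  | accbcab => accab
  | bbbcbbab => bcbbbab => bacbab => baab
  | cccca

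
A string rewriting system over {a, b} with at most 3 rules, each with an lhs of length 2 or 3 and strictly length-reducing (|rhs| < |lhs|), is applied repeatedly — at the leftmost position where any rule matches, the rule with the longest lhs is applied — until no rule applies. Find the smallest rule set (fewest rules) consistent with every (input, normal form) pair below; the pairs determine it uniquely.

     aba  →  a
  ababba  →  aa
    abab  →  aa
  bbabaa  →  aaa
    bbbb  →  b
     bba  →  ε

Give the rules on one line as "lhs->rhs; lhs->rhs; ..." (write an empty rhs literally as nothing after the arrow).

  | aba => a
  | ababba => aaba => aa
  | abab => aa
  | bbabaa => babaa => aaa

ba->; bab->a; bb->b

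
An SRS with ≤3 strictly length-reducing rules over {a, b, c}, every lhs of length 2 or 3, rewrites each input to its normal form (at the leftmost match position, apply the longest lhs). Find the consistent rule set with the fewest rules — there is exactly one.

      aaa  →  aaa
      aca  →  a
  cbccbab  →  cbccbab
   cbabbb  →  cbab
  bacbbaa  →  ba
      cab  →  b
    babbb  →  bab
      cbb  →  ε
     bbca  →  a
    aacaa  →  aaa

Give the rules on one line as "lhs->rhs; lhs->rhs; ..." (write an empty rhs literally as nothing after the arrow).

  | aaa
  | aca => a
  | cbccbab
  | cbabbb => cbaab => cbab

baa->ba; bb->a; ca->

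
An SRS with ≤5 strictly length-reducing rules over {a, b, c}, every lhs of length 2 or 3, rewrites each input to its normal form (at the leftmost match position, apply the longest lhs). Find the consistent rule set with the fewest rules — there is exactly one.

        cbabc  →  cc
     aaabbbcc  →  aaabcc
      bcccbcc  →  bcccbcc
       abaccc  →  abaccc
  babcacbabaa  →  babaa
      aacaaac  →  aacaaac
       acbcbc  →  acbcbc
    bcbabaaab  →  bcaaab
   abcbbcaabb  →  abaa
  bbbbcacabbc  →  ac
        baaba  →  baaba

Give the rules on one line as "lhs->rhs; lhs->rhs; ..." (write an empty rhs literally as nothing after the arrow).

  | cbabc => cbbc => cc
  | aaabbbcc => aaabcc
  | bcccbcc
  | abaccc

bb->; cac->cc; cba->cb; cca->a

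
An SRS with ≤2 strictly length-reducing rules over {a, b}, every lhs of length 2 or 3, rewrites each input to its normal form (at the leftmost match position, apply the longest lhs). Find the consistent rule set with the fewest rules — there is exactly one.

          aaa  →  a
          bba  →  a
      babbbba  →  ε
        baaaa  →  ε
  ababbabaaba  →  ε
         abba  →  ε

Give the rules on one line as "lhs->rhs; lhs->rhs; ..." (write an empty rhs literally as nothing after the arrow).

aa->; ba->a

  | aaa => a
  | bba => ba => a
  | babbbba => abbbba => abbba => abba => aba => aa => ε
  | baaaa => aaaa => aa => ε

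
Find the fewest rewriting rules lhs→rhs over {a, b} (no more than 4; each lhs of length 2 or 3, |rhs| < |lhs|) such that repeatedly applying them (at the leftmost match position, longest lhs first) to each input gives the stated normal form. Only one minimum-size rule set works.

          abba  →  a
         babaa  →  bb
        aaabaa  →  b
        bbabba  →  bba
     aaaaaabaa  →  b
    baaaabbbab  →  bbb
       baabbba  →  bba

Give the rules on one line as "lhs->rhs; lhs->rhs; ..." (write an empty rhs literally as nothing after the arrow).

  | abba => a
  | babaa => bbaa => bab => bb
  | aaabaa => aabaa => abaa => baa => ab => b
  | bbabba => bba

ab->b; abb->; baa->ab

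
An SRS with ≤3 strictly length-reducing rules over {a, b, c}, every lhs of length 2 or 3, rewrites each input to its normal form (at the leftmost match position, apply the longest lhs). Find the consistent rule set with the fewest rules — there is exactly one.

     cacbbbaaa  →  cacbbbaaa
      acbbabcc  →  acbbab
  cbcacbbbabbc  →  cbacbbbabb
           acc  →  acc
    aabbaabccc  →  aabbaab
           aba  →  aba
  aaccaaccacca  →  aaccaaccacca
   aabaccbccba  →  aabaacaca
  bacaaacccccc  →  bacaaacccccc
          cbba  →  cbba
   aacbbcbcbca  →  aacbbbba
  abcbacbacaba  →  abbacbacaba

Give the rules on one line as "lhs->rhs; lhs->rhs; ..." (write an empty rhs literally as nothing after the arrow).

  | cacbbbaaa
  | acbbabcc => acbbabc => acbbab
  | cbcacbbbabbc => cbacbbbabbc => cbacbbbabb
  | acc

bc->b; ccb->ac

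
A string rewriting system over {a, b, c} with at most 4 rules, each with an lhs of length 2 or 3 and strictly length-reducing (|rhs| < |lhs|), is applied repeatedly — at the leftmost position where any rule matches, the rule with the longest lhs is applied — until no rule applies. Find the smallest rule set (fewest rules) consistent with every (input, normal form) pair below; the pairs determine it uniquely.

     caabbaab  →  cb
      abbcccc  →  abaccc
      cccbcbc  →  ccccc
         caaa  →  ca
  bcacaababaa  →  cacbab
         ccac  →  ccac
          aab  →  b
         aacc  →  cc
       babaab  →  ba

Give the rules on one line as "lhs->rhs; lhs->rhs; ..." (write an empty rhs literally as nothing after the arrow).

aa->; bb->; bbc->ba; bc->c

  | caabbaab => cbbaab => caab => cb
  | abbcccc => abaccc
  | cccbcbc => ccccbc => ccccc
  | caaa => ca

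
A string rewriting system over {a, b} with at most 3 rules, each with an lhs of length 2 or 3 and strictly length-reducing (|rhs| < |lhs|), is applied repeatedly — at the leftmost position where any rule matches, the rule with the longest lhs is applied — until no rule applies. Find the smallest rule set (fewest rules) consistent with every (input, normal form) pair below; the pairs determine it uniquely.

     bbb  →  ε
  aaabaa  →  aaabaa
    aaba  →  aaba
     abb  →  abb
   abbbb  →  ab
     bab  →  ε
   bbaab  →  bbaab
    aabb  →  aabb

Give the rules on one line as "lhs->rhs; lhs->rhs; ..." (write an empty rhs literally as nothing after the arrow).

bab->; bbb->

  | bbb => ε
  | aaabaa
  | aaba
  | abb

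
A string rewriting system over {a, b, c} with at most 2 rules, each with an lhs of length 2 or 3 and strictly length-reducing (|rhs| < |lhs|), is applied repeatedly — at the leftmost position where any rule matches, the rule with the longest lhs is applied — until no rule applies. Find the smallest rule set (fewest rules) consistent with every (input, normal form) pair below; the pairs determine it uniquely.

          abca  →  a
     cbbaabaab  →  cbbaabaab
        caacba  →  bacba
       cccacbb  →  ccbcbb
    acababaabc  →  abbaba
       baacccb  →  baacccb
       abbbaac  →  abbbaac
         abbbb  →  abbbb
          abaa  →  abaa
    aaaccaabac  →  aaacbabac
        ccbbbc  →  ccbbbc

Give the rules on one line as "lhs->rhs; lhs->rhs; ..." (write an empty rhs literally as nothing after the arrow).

abc->; ca->b

  | abca => a
  | cbbaabaab
  | caacba => bacba
  | cccacbb => ccbcbb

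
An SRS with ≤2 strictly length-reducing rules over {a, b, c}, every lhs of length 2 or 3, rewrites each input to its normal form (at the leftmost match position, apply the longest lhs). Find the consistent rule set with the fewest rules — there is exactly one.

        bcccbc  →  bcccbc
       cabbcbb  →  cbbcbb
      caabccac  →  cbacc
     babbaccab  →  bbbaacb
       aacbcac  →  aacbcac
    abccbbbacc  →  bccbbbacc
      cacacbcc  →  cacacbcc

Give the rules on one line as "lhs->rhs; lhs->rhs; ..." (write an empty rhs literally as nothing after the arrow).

ab->b; cca->ac

  | bcccbc
  | cabbcbb => cbbcbb
  | caabccac => cabccac => cbccac => cbacc
  | babbaccab => bbbaccab => bbbaacb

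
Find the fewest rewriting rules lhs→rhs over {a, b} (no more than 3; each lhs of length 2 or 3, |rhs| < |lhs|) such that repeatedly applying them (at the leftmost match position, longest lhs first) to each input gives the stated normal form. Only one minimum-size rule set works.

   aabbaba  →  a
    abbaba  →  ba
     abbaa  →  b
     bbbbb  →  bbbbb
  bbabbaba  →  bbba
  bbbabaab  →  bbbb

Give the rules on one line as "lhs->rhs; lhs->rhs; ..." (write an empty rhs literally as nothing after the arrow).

ab->; baa->b

  | aabbaba => ababa => aba => a
  | abbaba => baba => ba
  | abbaa => baa => b
  | bbbbb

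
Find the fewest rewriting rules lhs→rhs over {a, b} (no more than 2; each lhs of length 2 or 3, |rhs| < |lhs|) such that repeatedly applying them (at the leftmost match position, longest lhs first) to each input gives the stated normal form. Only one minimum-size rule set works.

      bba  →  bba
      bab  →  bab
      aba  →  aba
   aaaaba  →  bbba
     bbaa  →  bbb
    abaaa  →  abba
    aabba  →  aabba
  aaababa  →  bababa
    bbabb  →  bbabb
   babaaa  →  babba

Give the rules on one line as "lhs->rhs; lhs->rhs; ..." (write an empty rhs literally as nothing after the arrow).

aaa->ba; baa->bb

  | bba
  | bab
  | aba
  | aaaaba => baaba => bbba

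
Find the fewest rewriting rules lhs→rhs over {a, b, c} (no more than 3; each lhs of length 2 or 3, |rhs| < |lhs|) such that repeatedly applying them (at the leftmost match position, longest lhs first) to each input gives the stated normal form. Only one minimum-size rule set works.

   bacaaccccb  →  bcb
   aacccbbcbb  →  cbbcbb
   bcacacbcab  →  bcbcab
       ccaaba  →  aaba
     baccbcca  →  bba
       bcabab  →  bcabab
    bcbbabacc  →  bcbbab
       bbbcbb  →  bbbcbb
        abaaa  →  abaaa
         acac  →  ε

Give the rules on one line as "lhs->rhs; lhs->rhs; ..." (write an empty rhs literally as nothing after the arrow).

ac->c; cc->

  | bacaaccccb => bcaaccccb => bcaccccb => bcccccb => bcccb => bcb
  | aacccbbcbb => acccbbcbb => cccbbcbb => cbbcbb
  | bcacacbcab => bccacbcab => bacbcab => bcbcab
  | ccaaba => aaba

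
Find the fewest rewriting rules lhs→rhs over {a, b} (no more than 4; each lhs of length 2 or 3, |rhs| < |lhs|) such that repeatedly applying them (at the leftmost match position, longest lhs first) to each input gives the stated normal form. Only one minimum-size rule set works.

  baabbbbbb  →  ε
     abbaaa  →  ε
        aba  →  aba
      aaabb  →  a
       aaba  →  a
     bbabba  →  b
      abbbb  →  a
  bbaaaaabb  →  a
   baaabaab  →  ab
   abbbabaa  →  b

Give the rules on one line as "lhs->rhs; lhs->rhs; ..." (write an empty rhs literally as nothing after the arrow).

  | baabbbbbb => bbbbbbbb => bbbbbb => bbbb => bb => ε
  | abbaaa => aaaa => baa => bb => ε
  | aba
  | aaabb => babb => abb => a

aa->b; bab->ab; bb->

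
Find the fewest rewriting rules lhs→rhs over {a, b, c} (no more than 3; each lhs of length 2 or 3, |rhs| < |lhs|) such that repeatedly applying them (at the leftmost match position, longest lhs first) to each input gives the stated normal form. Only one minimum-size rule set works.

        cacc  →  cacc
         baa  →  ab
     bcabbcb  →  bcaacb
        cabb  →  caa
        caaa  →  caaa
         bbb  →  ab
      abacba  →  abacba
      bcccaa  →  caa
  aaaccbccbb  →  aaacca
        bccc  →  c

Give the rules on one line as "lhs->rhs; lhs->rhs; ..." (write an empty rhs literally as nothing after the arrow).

baa->ab; bb->a; bcc->

  | cacc
  | baa => ab
  | bcabbcb => bcaacb
  | cabb => caa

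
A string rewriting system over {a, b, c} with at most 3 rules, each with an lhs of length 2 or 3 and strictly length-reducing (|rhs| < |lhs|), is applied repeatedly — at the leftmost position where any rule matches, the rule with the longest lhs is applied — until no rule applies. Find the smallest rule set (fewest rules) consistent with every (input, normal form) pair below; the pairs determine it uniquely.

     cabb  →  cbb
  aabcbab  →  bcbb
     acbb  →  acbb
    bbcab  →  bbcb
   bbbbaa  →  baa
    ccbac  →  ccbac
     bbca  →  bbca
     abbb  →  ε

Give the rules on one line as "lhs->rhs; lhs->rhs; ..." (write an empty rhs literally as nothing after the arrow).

  | cabb => cbb
  | aabcbab => abcbab => bcbab => bcbb
  | acbb
  | bbcab => bbcb

ab->b; bbb->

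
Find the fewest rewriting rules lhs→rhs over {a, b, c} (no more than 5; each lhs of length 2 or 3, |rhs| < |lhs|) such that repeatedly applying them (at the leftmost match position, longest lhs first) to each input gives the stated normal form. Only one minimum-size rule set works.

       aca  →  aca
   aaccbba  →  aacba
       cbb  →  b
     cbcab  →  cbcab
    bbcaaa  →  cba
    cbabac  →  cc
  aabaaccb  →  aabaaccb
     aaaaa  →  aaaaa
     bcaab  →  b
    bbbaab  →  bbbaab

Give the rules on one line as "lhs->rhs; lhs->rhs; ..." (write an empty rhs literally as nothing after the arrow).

bac->c; bcb->cb; caa->cb; cbb->b

  | aca
  | aaccbba => aacba
  | cbb => b
  | cbcab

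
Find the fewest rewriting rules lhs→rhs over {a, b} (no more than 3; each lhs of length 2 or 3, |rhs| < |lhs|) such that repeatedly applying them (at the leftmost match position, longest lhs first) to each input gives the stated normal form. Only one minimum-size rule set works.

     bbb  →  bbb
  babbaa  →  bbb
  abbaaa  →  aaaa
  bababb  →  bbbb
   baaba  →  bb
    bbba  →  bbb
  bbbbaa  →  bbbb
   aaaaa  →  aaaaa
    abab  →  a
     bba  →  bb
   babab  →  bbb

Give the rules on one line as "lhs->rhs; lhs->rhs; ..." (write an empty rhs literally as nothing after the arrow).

  | bbb
  | babbaa => bbbaa => bbba => bbb
  | abbaaa => aaaa
  | bababb => bbabb => bbbb

abb->a; ba->b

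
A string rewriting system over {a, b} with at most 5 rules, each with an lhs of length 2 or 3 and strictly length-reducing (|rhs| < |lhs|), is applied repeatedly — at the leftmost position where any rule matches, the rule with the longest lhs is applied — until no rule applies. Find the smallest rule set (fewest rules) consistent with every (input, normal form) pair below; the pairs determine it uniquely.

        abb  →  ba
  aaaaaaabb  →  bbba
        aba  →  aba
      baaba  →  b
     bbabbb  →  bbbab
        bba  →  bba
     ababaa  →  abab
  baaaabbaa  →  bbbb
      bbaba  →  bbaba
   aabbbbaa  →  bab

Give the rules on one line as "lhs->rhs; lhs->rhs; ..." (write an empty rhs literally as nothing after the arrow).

aa->; aaa->b; aab->a; abb->ba

  | abb => ba
  | aaaaaaabb => baaaabb => bbabb => bbba
  | aba
  | baaba => baa => b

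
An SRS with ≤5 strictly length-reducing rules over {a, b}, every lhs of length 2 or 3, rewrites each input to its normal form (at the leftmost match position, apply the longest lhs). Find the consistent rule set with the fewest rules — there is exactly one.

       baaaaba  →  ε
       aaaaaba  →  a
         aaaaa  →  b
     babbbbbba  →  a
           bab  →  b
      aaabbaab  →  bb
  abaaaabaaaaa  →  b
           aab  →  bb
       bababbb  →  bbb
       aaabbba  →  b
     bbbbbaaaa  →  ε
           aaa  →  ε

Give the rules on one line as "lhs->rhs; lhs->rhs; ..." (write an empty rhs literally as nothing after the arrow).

aa->b; ab->a; ba->; bba->ab

  | baaaaba => aaaba => baba => ba => ε
  | aaaaaba => baaaba => aaba => bba => ab => a
  | aaaaa => baaa => aa => b
  | babbbbbba => bbbbbba => bbbbab => bbabb => abbb => abb => ab => a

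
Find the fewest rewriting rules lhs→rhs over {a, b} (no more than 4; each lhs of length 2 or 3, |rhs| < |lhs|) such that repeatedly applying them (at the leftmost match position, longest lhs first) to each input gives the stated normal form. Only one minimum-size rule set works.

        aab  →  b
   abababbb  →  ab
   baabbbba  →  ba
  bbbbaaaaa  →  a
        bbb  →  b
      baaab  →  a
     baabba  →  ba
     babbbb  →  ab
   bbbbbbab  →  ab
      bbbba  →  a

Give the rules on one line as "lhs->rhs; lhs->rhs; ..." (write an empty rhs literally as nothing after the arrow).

aa->; bab->a; bb->

  | aab => b
  | abababbb => aaabbb => abbb => ab
  | baabbbba => bbbbba => bbba => ba
  | bbbbaaaaa => bbaaaaa => aaaaa => aaa => a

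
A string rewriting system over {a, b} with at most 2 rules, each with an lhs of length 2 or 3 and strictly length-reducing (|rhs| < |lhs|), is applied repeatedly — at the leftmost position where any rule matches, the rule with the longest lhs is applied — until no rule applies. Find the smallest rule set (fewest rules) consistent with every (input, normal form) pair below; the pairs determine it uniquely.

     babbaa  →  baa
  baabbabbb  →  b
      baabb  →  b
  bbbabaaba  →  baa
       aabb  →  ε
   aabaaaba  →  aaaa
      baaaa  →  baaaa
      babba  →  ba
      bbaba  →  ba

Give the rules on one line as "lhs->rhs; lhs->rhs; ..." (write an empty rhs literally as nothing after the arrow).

  | babbaa => bbaa => baa
  | baabbabbb => bababbb => babbb => bbb => bb => b
  | baabb => bab => b
  | bbbabaaba => bbabaaba => babaaba => baaba => baa

ab->; bb->b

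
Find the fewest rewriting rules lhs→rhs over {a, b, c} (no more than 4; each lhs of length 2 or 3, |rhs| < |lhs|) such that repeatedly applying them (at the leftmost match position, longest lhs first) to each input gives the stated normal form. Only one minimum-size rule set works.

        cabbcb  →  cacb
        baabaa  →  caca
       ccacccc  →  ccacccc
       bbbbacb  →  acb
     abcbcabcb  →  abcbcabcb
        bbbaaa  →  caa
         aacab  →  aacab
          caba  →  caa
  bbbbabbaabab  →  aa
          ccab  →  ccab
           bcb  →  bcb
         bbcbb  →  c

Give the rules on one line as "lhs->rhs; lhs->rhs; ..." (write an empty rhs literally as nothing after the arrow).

  | cabbcb => cacb
  | baabaa => cabaa => caca
  | ccacccc
  | bbbbacb => bbacb => acb

aab->a; ba->a; baa->ca; bb->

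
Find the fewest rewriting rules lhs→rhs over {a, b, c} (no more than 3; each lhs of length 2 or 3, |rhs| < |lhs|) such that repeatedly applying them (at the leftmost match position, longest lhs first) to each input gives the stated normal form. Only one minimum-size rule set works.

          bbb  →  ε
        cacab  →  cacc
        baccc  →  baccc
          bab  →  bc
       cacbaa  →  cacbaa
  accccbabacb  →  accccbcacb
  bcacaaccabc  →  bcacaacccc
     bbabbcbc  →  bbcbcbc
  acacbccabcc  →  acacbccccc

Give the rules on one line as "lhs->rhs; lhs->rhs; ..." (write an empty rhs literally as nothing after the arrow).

ab->c; bbb->

  | bbb => ε
  | cacab => cacc
  | baccc
  | bab => bc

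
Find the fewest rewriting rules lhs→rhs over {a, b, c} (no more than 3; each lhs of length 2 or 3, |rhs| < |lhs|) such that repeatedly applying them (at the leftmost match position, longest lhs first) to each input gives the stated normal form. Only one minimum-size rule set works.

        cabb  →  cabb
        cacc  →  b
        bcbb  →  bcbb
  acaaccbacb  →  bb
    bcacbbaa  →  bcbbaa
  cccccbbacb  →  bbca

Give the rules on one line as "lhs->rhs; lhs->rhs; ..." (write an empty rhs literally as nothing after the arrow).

ac->; bbb->a; cc->b

  | cabb
  | cacc => cc => b
  | bcbb
  | acaaccbacb => aaccbacb => acbacb => bacb => bb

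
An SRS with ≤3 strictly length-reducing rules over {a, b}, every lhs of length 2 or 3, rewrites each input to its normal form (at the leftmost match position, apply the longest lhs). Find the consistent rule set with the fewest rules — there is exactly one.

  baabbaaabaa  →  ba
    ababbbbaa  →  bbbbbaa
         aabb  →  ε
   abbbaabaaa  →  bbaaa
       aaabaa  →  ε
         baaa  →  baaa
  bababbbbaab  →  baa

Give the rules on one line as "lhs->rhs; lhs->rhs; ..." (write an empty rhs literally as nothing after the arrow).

ab->; aba->b; bab->ba

  | baabbaaabaa => babaaabaa => baaaabaa => baaaba => baab => ba
  | ababbbbaa => bbbbbaa
  | aabb => ab => ε
  | abbbaabaaa => bbaabaaa => bbabaa => bbaaa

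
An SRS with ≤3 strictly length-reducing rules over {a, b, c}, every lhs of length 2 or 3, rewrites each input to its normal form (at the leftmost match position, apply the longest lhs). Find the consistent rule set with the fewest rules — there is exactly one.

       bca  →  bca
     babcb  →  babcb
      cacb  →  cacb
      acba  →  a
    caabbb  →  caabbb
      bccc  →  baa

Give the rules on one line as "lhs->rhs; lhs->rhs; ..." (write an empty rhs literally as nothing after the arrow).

cba->; ccc->aa

  | bca
  | babcb
  | cacb
  | acba => a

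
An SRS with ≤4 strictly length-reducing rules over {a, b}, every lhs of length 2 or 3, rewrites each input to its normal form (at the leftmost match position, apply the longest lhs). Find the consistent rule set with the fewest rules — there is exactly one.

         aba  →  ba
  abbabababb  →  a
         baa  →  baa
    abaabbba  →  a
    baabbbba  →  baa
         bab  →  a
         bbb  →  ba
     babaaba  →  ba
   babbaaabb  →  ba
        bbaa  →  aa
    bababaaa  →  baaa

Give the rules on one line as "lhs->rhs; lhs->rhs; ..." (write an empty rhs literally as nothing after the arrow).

  | aba => ba
  | abbabababb => bbabababb => abababb => bababb => bbabb => abb => bb => a
  | baa
  | abaabbba => baabbba => babbba => bbbba => baba => bba => a

ab->b; bb->a; bba->a; bbb->ba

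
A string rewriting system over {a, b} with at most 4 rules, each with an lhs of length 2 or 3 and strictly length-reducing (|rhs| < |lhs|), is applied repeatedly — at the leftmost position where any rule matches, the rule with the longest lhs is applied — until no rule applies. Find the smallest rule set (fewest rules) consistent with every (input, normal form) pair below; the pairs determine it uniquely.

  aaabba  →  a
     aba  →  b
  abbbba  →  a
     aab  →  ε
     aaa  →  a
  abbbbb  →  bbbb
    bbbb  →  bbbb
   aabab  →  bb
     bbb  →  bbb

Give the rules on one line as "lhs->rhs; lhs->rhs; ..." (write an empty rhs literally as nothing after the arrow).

aa->a; ab->; aba->b; ba->a

  | aaabba => aabba => abba => ba => a
  | aba => b
  | abbbba => bbba => bba => ba => a
  | aab => ab => ε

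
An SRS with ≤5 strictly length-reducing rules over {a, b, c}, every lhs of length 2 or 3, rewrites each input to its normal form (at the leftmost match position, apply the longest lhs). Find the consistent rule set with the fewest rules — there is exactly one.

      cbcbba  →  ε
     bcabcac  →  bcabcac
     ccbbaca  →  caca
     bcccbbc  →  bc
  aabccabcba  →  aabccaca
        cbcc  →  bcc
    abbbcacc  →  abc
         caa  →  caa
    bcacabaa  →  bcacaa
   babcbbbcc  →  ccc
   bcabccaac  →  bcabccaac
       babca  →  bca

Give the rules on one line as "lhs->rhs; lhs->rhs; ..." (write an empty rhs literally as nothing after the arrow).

acc->; ba->; bb->c; cb->b

  | cbcbba => bcbba => bbba => cba => ba => ε
  | bcabcac
  | ccbbaca => cbbaca => bbaca => caca
  | bcccbbc => bccbbc => bcbbc => bbbc => cbc => bc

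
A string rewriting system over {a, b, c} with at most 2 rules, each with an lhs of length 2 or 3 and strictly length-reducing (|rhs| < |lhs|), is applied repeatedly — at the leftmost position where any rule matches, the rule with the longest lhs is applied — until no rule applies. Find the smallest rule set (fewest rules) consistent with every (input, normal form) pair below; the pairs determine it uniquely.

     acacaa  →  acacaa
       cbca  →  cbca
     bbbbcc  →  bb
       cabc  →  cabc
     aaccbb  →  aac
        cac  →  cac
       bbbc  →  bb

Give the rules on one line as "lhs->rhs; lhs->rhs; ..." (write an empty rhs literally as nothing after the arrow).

  | acacaa
  | cbca
  | bbbbcc => bbbc => bb
  | cabc

bbc->b; cbb->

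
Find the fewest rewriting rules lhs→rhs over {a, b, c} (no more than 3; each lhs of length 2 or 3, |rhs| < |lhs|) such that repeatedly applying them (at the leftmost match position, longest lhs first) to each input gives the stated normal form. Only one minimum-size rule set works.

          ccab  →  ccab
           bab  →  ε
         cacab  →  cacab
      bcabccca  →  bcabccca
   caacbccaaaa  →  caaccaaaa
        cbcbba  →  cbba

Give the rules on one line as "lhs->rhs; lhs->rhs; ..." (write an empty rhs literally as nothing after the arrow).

bab->; cbc->c

  | ccab
  | bab => ε
  | cacab
  | bcabccca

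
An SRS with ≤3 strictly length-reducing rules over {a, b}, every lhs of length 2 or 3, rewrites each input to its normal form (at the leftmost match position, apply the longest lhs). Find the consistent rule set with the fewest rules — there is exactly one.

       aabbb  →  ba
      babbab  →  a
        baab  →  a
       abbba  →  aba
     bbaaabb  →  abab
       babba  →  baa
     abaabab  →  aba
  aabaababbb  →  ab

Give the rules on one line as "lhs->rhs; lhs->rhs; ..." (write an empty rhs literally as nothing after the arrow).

aab->ba; bb->

  | aabbb => babb => ba
  | babbab => baab => bba => a
  | baab => bba => a
  | abbba => aba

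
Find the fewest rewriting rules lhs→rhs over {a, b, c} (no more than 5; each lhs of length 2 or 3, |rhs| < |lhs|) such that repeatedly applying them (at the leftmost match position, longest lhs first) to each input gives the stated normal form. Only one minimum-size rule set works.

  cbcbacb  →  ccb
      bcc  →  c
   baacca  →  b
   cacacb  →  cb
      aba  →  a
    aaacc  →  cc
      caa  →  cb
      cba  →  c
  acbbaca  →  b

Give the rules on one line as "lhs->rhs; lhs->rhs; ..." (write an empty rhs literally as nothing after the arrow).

aa->b; ac->a; ba->; bc->

  | cbcbacb => cbacb => ccb
  | bcc => c
  | baacca => acca => aca => aa => b
  | cacacb => caacb => cbcb => cb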